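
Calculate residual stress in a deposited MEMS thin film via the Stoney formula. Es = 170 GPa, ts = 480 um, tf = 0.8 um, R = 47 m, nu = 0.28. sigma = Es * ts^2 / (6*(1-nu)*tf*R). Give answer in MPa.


Step 1: Compute numerator: Es * ts^2 = 170 * 480^2 = 39168000 (GPa*um^2)
Step 2: Compute denominator (R in um): 6*(1-nu)*tf*R = 6*0.72*0.8*47e6 = 162432000.0 (um^2)
Step 3: sigma (GPa) = 39168000 / 162432000.0 = 2.41135e-01 GPa
Step 4: Convert to MPa (x1000): sigma = 241.1 MPa


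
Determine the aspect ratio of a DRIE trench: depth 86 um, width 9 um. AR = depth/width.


Step 1: AR = depth / width
Step 2: AR = 86 / 9
AR = 9.6


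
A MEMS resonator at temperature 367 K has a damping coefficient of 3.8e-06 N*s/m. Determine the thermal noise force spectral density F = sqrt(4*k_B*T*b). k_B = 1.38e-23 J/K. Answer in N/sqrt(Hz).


Step 1: Compute 4 * k_B * T * b
= 4 * 1.38e-23 * 367 * 3.8e-06
= 7.6982e-26 N^2/Hz
Step 2: F_noise = sqrt(7.6982e-26)
F_noise = 2.77e-13 N/sqrt(Hz)


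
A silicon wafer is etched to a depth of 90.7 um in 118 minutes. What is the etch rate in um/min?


Step 1: Etch rate = depth / time
Step 2: rate = 90.7 / 118
rate = 0.769 um/min


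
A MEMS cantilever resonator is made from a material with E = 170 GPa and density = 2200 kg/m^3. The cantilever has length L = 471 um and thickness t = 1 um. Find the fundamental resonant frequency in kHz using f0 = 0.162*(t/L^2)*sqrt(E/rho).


Step 1: Convert units to SI.
t_SI = 1e-6 m, L_SI = 471e-6 m
Step 2: Calculate sqrt(E/rho).
sqrt(170e9 / 2200) = 8790.49 m/s
Step 3: Compute f0.
f0 = 0.162 * 1e-6 / (471e-6)^2 * 8790.49 = 6419.3 Hz = 6.42 kHz


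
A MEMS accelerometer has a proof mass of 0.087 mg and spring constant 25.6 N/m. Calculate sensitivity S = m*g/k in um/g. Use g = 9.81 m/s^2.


Step 1: Convert mass: m = 0.087 mg = 8.70e-08 kg
Step 2: S = m * g / k = 8.70e-08 * 9.81 / 25.6
Step 3: S = 3.33e-08 m/g
Step 4: Convert to um/g: S = 0.033 um/g


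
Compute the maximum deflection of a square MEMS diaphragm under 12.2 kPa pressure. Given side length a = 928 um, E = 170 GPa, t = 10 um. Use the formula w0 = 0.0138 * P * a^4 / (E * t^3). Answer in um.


Step 1: Convert pressure to compatible units (E is in GPa, so P in GPa).
P = 12.2 kPa = 12.2e-6 GPa
Step 2: Compute numerator: 0.0138 * P * a^4.
a^4 = 928^4 = 741637881856
numerator = 0.0138 * 12.2e-6 * 741637881856 = 1.24862e+05
Step 3: Compute denominator: E * t^3 = 170 * 10^3 = 170000
Step 4: w0 = numerator / denominator = 1.24862e+05 / 170000 = 0.7345 um


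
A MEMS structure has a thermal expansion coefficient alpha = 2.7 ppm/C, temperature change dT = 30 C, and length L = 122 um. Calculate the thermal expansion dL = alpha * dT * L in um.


Step 1: Convert CTE: alpha = 2.7 ppm/C = 2.7e-6 /C
Step 2: dL = 2.7e-6 * 30 * 122
dL = 0.0099 um


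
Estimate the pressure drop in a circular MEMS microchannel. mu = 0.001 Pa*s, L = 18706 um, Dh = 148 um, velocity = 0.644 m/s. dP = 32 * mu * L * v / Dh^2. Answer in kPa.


Step 1: Convert to SI: L = 18706e-6 m, Dh = 148e-6 m
Step 2: dP = 32 * 0.001 * 18706e-6 * 0.644 / (148e-6)^2
Step 3: dP = 17599.22 Pa
Step 4: Convert to kPa: dP = 17.6 kPa


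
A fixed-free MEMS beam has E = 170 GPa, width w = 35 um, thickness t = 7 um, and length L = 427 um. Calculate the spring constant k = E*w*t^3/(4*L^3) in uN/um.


Step 1: Convert E to consistent units (1 GPa = 1000 uN/um^2).
E = 170 GPa = 170000 uN/um^2
Step 2: Compute t^3 = 7^3 = 343
Step 3: Compute L^3 = 427^3 = 77854483
Step 4: k = 170000 * 35 * 343 / (4 * 77854483)
k = 6.5534 uN/um


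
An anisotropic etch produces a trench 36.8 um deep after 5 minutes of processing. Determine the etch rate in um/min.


Step 1: Etch rate = depth / time
Step 2: rate = 36.8 / 5
rate = 7.36 um/min


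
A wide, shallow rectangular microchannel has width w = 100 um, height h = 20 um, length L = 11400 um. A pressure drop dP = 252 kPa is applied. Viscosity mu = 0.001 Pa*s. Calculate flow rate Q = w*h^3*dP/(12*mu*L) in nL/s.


Step 1: Convert all dimensions to SI (meters).
w = 100e-6 m, h = 20e-6 m, L = 11400e-6 m, dP = 252e3 Pa
Step 2: Q = w * h^3 * dP / (12 * mu * L)
Q = 100e-6 * (20e-6)^3 * 252e3 / (12 * 0.001 * 11400e-6) = 1.47368421e-09 m^3/s
Step 3: Convert Q from m^3/s to nL/s (1 m^3 = 1e12 nL, so multiply by 1e12).
Q = 1473.684 nL/s


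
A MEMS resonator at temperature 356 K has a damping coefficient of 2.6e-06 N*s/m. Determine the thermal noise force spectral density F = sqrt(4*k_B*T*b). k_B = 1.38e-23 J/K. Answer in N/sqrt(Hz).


Step 1: Compute 4 * k_B * T * b
= 4 * 1.38e-23 * 356 * 2.6e-06
= 5.1093e-26 N^2/Hz
Step 2: F_noise = sqrt(5.1093e-26)
F_noise = 2.26e-13 N/sqrt(Hz)


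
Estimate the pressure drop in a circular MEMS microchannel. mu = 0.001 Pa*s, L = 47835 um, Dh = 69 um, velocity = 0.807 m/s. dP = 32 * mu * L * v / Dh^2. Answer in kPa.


Step 1: Convert to SI: L = 47835e-6 m, Dh = 69e-6 m
Step 2: dP = 32 * 0.001 * 47835e-6 * 0.807 / (69e-6)^2
Step 3: dP = 259460.42 Pa
Step 4: Convert to kPa: dP = 259.46 kPa


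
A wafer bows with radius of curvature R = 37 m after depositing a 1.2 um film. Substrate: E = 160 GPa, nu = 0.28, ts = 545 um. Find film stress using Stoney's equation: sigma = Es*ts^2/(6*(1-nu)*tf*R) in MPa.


Step 1: Compute numerator: Es * ts^2 = 160 * 545^2 = 47524000 (GPa*um^2)
Step 2: Compute denominator (R in um): 6*(1-nu)*tf*R = 6*0.72*1.2*37e6 = 191808000.0 (um^2)
Step 3: sigma (GPa) = 47524000 / 191808000.0 = 2.47769e-01 GPa
Step 4: Convert to MPa (x1000): sigma = 247.8 MPa


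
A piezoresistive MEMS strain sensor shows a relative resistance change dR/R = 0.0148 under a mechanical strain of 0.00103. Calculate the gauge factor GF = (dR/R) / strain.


Step 1: Identify values.
dR/R = 0.0148, strain = 0.00103
Step 2: GF = (dR/R) / strain = 0.0148 / 0.00103
GF = 14.4


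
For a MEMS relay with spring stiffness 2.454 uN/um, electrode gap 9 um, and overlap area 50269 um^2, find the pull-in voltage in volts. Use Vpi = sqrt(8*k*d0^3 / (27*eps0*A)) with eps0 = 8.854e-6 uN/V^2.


Step 1: Compute numerator: 8 * k * d0^3 = 8 * 2.454 * 9^3 = 14311.728
Step 2: Compute denominator: 27 * eps0 * A = 27 * 8.854e-6 * 50269 = 12.017207
Step 3: Vpi = sqrt(14311.728 / 12.017207)
Vpi = 34.51 V


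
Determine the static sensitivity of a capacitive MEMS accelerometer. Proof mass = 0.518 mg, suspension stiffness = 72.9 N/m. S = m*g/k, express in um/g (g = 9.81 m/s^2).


Step 1: Convert mass: m = 0.518 mg = 5.18e-07 kg
Step 2: S = m * g / k = 5.18e-07 * 9.81 / 72.9
Step 3: S = 6.97e-08 m/g
Step 4: Convert to um/g: S = 0.07 um/g


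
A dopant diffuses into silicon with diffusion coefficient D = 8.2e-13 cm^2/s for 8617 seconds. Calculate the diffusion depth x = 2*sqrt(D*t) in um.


Step 1: Compute D*t = 8.2e-13 * 8617 = 7.06594e-09 cm^2
Step 2: sqrt(D*t) = 8.40591e-05 cm
Step 3: x = 2 * 8.40591e-05 cm = 1.681182e-04 cm
Step 4: Convert to um (1 cm = 1e4 um): x = 1.681 um


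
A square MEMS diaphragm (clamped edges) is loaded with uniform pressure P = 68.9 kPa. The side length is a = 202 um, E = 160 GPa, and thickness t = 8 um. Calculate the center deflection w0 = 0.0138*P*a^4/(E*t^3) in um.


Step 1: Convert pressure to compatible units (E is in GPa, so P in GPa).
P = 68.9 kPa = 68.9e-6 GPa
Step 2: Compute numerator: 0.0138 * P * a^4.
a^4 = 202^4 = 1664966416
numerator = 0.0138 * 68.9e-6 * 1664966416 = 1.5831e+03
Step 3: Compute denominator: E * t^3 = 160 * 8^3 = 81920
Step 4: w0 = numerator / denominator = 1.5831e+03 / 81920 = 0.0193 um


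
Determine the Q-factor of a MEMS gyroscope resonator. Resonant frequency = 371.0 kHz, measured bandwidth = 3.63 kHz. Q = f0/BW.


Step 1: Q = f0 / bandwidth
Step 2: Q = 371.0 / 3.63
Q = 102.2


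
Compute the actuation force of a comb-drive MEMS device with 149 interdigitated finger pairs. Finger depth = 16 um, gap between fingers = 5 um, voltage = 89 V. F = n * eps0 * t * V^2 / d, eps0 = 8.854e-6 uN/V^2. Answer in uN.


Step 1: Parameters: n=149, eps0=8.854e-6 uN/V^2, t=16 um, V=89 V, d=5 um
Step 2: V^2 = 7921
Step 3: F = 149 * 8.854e-6 * 16 * 7921 / 5
F = 33.439 uN


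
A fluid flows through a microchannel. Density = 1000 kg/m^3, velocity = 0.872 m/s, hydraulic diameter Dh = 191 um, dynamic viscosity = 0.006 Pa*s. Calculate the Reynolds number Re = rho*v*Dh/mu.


Step 1: Convert Dh to meters: Dh = 191e-6 m
Step 2: Re = rho * v * Dh / mu
Re = 1000 * 0.872 * 191e-6 / 0.006
Re = 27.759


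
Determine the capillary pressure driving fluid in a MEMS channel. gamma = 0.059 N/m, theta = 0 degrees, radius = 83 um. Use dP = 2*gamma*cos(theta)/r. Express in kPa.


Step 1: cos(0 deg) = 1.0
Step 2: Convert r to m: r = 83e-6 m
Step 3: dP = 2 * 0.059 * 1.0 / 83e-6 = 1421.7 Pa
Step 4: Convert Pa to kPa (divide by 1000).
dP = 1.42 kPa


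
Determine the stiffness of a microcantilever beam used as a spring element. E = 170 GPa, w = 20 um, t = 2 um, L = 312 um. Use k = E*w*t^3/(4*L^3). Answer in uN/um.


Step 1: Convert E to consistent units (1 GPa = 1000 uN/um^2).
E = 170 GPa = 170000 uN/um^2
Step 2: Compute t^3 = 2^3 = 8
Step 3: Compute L^3 = 312^3 = 30371328
Step 4: k = 170000 * 20 * 8 / (4 * 30371328)
k = 0.2239 uN/um


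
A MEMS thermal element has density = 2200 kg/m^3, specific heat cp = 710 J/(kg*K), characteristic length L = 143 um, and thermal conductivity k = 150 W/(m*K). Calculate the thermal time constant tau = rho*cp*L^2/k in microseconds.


Step 1: Convert L to m: L = 143e-6 m
Step 2: L^2 = (143e-6)^2 = 2.0449e-08 m^2
Step 3: tau = 2200 * 710 * 2.0449e-08 / 150 = 2.1294225e-04 s
Step 4: Convert to microseconds (multiply by 1e6).
tau = 212.942 us


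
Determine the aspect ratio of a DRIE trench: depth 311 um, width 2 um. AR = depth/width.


Step 1: AR = depth / width
Step 2: AR = 311 / 2
AR = 155.5


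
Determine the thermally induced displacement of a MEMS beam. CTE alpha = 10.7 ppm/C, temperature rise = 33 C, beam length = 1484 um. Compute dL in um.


Step 1: Convert CTE: alpha = 10.7 ppm/C = 10.7e-6 /C
Step 2: dL = 10.7e-6 * 33 * 1484
dL = 0.524 um


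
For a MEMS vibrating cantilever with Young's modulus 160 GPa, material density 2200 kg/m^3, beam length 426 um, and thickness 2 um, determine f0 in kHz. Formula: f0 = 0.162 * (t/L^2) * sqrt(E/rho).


Step 1: Convert units to SI.
t_SI = 2e-6 m, L_SI = 426e-6 m
Step 2: Calculate sqrt(E/rho).
sqrt(160e9 / 2200) = 8528.03 m/s
Step 3: Compute f0.
f0 = 0.162 * 2e-6 / (426e-6)^2 * 8528.03 = 15225.6 Hz = 15.23 kHz


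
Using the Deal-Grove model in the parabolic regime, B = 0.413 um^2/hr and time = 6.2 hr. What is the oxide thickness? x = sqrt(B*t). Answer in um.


Step 1: Compute B*t = 0.413 * 6.2 = 2.5606
Step 2: x = sqrt(2.5606)
x = 1.6 um


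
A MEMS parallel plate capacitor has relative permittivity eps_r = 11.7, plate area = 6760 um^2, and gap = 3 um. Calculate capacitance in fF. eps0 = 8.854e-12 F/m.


Step 1: Convert area to m^2: A = 6760e-12 m^2
Step 2: Convert gap to m: d = 3e-6 m
Step 3: C = eps0 * eps_r * A / d
C = 8.854e-12 * 11.7 * 6760e-12 / 3e-6
Step 4: Convert to fF (multiply by 1e15).
C = 233.43 fF


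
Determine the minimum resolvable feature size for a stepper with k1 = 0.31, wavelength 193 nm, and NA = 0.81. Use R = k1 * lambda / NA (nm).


Step 1: Identify values: k1 = 0.31, lambda = 193 nm, NA = 0.81
Step 2: R = k1 * lambda / NA
R = 0.31 * 193 / 0.81
R = 73.9 nm


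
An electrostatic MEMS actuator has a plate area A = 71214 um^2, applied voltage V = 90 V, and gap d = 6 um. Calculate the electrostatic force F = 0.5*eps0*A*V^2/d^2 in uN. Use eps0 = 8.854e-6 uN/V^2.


Step 1: Identify parameters.
eps0 = 8.854e-6 uN/V^2, A = 71214 um^2, V = 90 V, d = 6 um
Step 2: Compute V^2 = 90^2 = 8100
Step 3: Compute d^2 = 6^2 = 36
Step 4: F = 0.5 * 8.854e-6 * 71214 * 8100 / 36
F = 70.934 uN


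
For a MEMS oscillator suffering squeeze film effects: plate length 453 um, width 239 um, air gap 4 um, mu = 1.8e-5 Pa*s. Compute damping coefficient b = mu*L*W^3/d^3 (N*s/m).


Step 1: Convert to SI.
L = 453e-6 m, W = 239e-6 m, d = 4e-6 m
Step 2: W^3 = (239e-6)^3 = 1.37e-11 m^3
Step 3: d^3 = (4e-6)^3 = 6.40e-17 m^3
Step 4: b = 1.8e-5 * 453e-6 * 1.37e-11 / 6.40e-17
b = 1.74e-03 N*s/m


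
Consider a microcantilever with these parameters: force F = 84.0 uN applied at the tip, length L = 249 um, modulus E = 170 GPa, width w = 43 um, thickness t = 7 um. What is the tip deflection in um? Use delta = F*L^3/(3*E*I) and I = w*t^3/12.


Step 1: Calculate the second moment of area.
I = w * t^3 / 12 = 43 * 7^3 / 12 = 1229.0833 um^4
Step 2: Convert E to consistent units (1 GPa = 1000 uN/um^2).
E = 170 GPa = 170000 uN/um^2
Step 3: Calculate tip deflection.
delta = F * L^3 / (3 * E * I)
delta = 84.0 * 249^3 / (3 * 170000 * 1229.0833)
delta = 2.0688 um


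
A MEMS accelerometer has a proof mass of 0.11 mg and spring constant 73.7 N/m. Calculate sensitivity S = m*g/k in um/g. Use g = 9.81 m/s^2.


Step 1: Convert mass: m = 0.11 mg = 1.10e-07 kg
Step 2: S = m * g / k = 1.10e-07 * 9.81 / 73.7
Step 3: S = 1.46e-08 m/g
Step 4: Convert to um/g: S = 0.015 um/g


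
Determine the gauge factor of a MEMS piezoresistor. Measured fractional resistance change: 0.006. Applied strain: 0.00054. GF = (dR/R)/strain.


Step 1: Identify values.
dR/R = 0.006, strain = 0.00054
Step 2: GF = (dR/R) / strain = 0.006 / 0.00054
GF = 11.1


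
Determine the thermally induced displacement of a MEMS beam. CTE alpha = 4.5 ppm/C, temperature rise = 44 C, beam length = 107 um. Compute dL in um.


Step 1: Convert CTE: alpha = 4.5 ppm/C = 4.5e-6 /C
Step 2: dL = 4.5e-6 * 44 * 107
dL = 0.0212 um


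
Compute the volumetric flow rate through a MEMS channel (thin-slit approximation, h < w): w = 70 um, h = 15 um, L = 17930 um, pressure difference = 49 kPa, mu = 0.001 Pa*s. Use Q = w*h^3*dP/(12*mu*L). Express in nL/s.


Step 1: Convert all dimensions to SI (meters).
w = 70e-6 m, h = 15e-6 m, L = 17930e-6 m, dP = 49e3 Pa
Step 2: Q = w * h^3 * dP / (12 * mu * L)
Q = 70e-6 * (15e-6)^3 * 49e3 / (12 * 0.001 * 17930e-6) = 5.380298e-11 m^3/s
Step 3: Convert Q from m^3/s to nL/s (1 m^3 = 1e12 nL, so multiply by 1e12).
Q = 53.803 nL/s


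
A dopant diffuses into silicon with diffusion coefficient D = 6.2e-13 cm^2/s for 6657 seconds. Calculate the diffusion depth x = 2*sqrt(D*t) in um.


Step 1: Compute D*t = 6.2e-13 * 6657 = 4.12734e-09 cm^2
Step 2: sqrt(D*t) = 6.42444e-05 cm
Step 3: x = 2 * 6.42444e-05 cm = 1.284888e-04 cm
Step 4: Convert to um (1 cm = 1e4 um): x = 1.285 um


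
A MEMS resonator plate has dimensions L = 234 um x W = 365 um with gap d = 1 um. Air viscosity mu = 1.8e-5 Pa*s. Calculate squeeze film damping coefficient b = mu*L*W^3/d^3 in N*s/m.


Step 1: Convert to SI.
L = 234e-6 m, W = 365e-6 m, d = 1e-6 m
Step 2: W^3 = (365e-6)^3 = 4.86e-11 m^3
Step 3: d^3 = (1e-6)^3 = 1.00e-18 m^3
Step 4: b = 1.8e-5 * 234e-6 * 4.86e-11 / 1.00e-18
b = 2.05e-01 N*s/m


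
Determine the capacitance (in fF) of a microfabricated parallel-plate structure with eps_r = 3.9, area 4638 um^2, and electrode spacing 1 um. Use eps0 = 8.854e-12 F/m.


Step 1: Convert area to m^2: A = 4638e-12 m^2
Step 2: Convert gap to m: d = 1e-6 m
Step 3: C = eps0 * eps_r * A / d
C = 8.854e-12 * 3.9 * 4638e-12 / 1e-6
Step 4: Convert to fF (multiply by 1e15).
C = 160.15 fF


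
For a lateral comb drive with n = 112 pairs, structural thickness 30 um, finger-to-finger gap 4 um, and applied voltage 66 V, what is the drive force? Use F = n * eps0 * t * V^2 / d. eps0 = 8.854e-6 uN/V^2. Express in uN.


Step 1: Parameters: n=112, eps0=8.854e-6 uN/V^2, t=30 um, V=66 V, d=4 um
Step 2: V^2 = 4356
Step 3: F = 112 * 8.854e-6 * 30 * 4356 / 4
F = 32.397 uN


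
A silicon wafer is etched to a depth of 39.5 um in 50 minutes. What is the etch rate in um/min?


Step 1: Etch rate = depth / time
Step 2: rate = 39.5 / 50
rate = 0.79 um/min


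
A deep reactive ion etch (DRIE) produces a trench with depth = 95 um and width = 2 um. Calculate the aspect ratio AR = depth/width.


Step 1: AR = depth / width
Step 2: AR = 95 / 2
AR = 47.5


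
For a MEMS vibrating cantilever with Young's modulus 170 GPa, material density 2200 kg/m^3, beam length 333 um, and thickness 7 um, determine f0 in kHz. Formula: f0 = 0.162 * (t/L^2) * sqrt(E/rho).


Step 1: Convert units to SI.
t_SI = 7e-6 m, L_SI = 333e-6 m
Step 2: Calculate sqrt(E/rho).
sqrt(170e9 / 2200) = 8790.49 m/s
Step 3: Compute f0.
f0 = 0.162 * 7e-6 / (333e-6)^2 * 8790.49 = 89895.4 Hz = 89.9 kHz


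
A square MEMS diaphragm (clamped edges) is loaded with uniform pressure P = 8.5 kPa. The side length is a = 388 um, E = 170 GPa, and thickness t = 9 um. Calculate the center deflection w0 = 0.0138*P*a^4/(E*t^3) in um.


Step 1: Convert pressure to compatible units (E is in GPa, so P in GPa).
P = 8.5 kPa = 8.5e-6 GPa
Step 2: Compute numerator: 0.0138 * P * a^4.
a^4 = 388^4 = 22663495936
numerator = 0.0138 * 8.5e-6 * 22663495936 = 2.6584e+03
Step 3: Compute denominator: E * t^3 = 170 * 9^3 = 123930
Step 4: w0 = numerator / denominator = 2.6584e+03 / 123930 = 0.0215 um


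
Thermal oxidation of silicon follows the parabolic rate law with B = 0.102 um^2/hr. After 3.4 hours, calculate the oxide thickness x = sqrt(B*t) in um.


Step 1: Compute B*t = 0.102 * 3.4 = 0.3468
Step 2: x = sqrt(0.3468)
x = 0.589 um


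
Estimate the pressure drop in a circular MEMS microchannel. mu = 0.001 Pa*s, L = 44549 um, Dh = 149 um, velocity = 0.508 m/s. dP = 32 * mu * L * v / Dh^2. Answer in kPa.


Step 1: Convert to SI: L = 44549e-6 m, Dh = 149e-6 m
Step 2: dP = 32 * 0.001 * 44549e-6 * 0.508 / (149e-6)^2
Step 3: dP = 32619.64 Pa
Step 4: Convert to kPa: dP = 32.62 kPa


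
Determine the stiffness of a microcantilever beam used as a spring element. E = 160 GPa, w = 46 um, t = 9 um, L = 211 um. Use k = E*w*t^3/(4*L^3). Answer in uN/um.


Step 1: Convert E to consistent units (1 GPa = 1000 uN/um^2).
E = 160 GPa = 160000 uN/um^2
Step 2: Compute t^3 = 9^3 = 729
Step 3: Compute L^3 = 211^3 = 9393931
Step 4: k = 160000 * 46 * 729 / (4 * 9393931)
k = 142.7901 uN/um


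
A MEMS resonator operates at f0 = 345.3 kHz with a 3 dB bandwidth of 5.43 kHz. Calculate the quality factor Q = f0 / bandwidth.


Step 1: Q = f0 / bandwidth
Step 2: Q = 345.3 / 5.43
Q = 63.6


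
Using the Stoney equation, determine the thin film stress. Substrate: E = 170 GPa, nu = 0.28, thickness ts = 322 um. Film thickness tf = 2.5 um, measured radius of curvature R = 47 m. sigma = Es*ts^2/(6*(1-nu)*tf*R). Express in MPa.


Step 1: Compute numerator: Es * ts^2 = 170 * 322^2 = 17626280 (GPa*um^2)
Step 2: Compute denominator (R in um): 6*(1-nu)*tf*R = 6*0.72*2.5*47e6 = 507600000.0 (um^2)
Step 3: sigma (GPa) = 17626280 / 507600000.0 = 3.4725e-02 GPa
Step 4: Convert to MPa (x1000): sigma = 34.7 MPa


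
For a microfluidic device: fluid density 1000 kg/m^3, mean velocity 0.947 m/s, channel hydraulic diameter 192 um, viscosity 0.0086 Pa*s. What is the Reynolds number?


Step 1: Convert Dh to meters: Dh = 192e-6 m
Step 2: Re = rho * v * Dh / mu
Re = 1000 * 0.947 * 192e-6 / 0.0086
Re = 21.142


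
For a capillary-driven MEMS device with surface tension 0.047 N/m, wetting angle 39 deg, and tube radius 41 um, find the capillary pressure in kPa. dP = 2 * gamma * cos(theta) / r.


Step 1: cos(39 deg) = 0.7771
Step 2: Convert r to m: r = 41e-6 m
Step 3: dP = 2 * 0.047 * 0.7771 / 41e-6 = 1781.6 Pa
Step 4: Convert Pa to kPa (divide by 1000).
dP = 1.78 kPa


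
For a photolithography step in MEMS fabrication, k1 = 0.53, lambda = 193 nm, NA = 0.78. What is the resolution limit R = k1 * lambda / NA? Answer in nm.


Step 1: Identify values: k1 = 0.53, lambda = 193 nm, NA = 0.78
Step 2: R = k1 * lambda / NA
R = 0.53 * 193 / 0.78
R = 131.1 nm


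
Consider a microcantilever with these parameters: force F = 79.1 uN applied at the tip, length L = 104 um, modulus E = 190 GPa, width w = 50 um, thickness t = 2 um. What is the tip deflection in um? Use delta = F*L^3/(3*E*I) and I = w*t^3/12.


Step 1: Calculate the second moment of area.
I = w * t^3 / 12 = 50 * 2^3 / 12 = 33.3333 um^4
Step 2: Convert E to consistent units (1 GPa = 1000 uN/um^2).
E = 190 GPa = 190000 uN/um^2
Step 3: Calculate tip deflection.
delta = F * L^3 / (3 * E * I)
delta = 79.1 * 104^3 / (3 * 190000 * 33.3333)
delta = 4.683 um


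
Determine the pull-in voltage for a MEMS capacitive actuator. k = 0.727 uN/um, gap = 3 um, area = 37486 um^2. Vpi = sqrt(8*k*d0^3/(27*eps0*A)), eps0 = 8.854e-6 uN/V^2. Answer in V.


Step 1: Compute numerator: 8 * k * d0^3 = 8 * 0.727 * 3^3 = 157.032
Step 2: Compute denominator: 27 * eps0 * A = 27 * 8.854e-6 * 37486 = 8.961328
Step 3: Vpi = sqrt(157.032 / 8.961328)
Vpi = 4.19 V


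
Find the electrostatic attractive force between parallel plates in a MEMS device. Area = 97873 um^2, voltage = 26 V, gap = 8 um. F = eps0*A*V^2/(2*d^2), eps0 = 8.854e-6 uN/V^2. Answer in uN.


Step 1: Identify parameters.
eps0 = 8.854e-6 uN/V^2, A = 97873 um^2, V = 26 V, d = 8 um
Step 2: Compute V^2 = 26^2 = 676
Step 3: Compute d^2 = 8^2 = 64
Step 4: F = 0.5 * 8.854e-6 * 97873 * 676 / 64
F = 4.577 uN


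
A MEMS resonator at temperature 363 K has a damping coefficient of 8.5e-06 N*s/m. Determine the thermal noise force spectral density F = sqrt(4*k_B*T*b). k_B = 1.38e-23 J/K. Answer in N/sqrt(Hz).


Step 1: Compute 4 * k_B * T * b
= 4 * 1.38e-23 * 363 * 8.5e-06
= 1.7032e-25 N^2/Hz
Step 2: F_noise = sqrt(1.7032e-25)
F_noise = 4.13e-13 N/sqrt(Hz)


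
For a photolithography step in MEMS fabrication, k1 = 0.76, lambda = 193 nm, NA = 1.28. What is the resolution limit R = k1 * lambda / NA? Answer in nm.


Step 1: Identify values: k1 = 0.76, lambda = 193 nm, NA = 1.28
Step 2: R = k1 * lambda / NA
R = 0.76 * 193 / 1.28
R = 114.6 nm


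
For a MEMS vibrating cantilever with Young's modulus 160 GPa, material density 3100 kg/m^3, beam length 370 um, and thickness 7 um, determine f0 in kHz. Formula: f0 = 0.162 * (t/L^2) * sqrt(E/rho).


Step 1: Convert units to SI.
t_SI = 7e-6 m, L_SI = 370e-6 m
Step 2: Calculate sqrt(E/rho).
sqrt(160e9 / 3100) = 7184.21 m/s
Step 3: Compute f0.
f0 = 0.162 * 7e-6 / (370e-6)^2 * 7184.21 = 59509.8 Hz = 59.51 kHz


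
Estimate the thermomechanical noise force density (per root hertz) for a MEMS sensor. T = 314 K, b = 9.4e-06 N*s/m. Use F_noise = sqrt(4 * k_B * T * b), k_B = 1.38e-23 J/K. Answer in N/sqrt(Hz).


Step 1: Compute 4 * k_B * T * b
= 4 * 1.38e-23 * 314 * 9.4e-06
= 1.6293e-25 N^2/Hz
Step 2: F_noise = sqrt(1.6293e-25)
F_noise = 4.04e-13 N/sqrt(Hz)


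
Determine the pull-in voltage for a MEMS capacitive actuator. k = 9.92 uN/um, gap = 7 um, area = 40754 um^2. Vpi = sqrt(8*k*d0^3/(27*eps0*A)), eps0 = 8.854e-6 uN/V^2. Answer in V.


Step 1: Compute numerator: 8 * k * d0^3 = 8 * 9.92 * 7^3 = 27220.48
Step 2: Compute denominator: 27 * eps0 * A = 27 * 8.854e-6 * 40754 = 9.74257
Step 3: Vpi = sqrt(27220.48 / 9.74257)
Vpi = 52.86 V


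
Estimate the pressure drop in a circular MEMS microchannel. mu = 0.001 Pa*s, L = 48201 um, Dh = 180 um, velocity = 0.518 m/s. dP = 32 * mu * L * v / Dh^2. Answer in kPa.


Step 1: Convert to SI: L = 48201e-6 m, Dh = 180e-6 m
Step 2: dP = 32 * 0.001 * 48201e-6 * 0.518 / (180e-6)^2
Step 3: dP = 24659.87 Pa
Step 4: Convert to kPa: dP = 24.66 kPa


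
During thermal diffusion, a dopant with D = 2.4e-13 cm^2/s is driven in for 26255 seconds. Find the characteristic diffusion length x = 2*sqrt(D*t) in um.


Step 1: Compute D*t = 2.4e-13 * 26255 = 6.3012e-09 cm^2
Step 2: sqrt(D*t) = 7.93801e-05 cm
Step 3: x = 2 * 7.93801e-05 cm = 1.587602e-04 cm
Step 4: Convert to um (1 cm = 1e4 um): x = 1.588 um


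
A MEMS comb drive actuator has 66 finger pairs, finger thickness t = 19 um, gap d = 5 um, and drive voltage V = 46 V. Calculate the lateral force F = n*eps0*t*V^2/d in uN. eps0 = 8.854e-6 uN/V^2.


Step 1: Parameters: n=66, eps0=8.854e-6 uN/V^2, t=19 um, V=46 V, d=5 um
Step 2: V^2 = 2116
Step 3: F = 66 * 8.854e-6 * 19 * 2116 / 5
F = 4.699 uN


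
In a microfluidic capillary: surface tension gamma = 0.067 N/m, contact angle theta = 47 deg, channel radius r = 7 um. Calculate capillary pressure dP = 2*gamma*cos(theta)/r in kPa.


Step 1: cos(47 deg) = 0.682
Step 2: Convert r to m: r = 7e-6 m
Step 3: dP = 2 * 0.067 * 0.682 / 7e-6 = 13055.4 Pa
Step 4: Convert Pa to kPa (divide by 1000).
dP = 13.06 kPa


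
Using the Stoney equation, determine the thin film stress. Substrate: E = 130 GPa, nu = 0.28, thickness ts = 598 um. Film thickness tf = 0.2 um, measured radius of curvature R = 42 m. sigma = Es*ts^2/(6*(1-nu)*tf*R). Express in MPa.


Step 1: Compute numerator: Es * ts^2 = 130 * 598^2 = 46488520 (GPa*um^2)
Step 2: Compute denominator (R in um): 6*(1-nu)*tf*R = 6*0.72*0.2*42e6 = 36288000.0 (um^2)
Step 3: sigma (GPa) = 46488520 / 36288000.0 = 1.281099e+00 GPa
Step 4: Convert to MPa (x1000): sigma = 1281.1 MPa


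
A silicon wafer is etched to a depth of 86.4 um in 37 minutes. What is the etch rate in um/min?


Step 1: Etch rate = depth / time
Step 2: rate = 86.4 / 37
rate = 2.335 um/min


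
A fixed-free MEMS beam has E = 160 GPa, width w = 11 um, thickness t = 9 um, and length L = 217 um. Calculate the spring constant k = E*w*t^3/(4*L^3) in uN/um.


Step 1: Convert E to consistent units (1 GPa = 1000 uN/um^2).
E = 160 GPa = 160000 uN/um^2
Step 2: Compute t^3 = 9^3 = 729
Step 3: Compute L^3 = 217^3 = 10218313
Step 4: k = 160000 * 11 * 729 / (4 * 10218313)
k = 31.3907 uN/um


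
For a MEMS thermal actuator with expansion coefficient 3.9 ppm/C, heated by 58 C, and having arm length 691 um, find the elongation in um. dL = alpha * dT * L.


Step 1: Convert CTE: alpha = 3.9 ppm/C = 3.9e-6 /C
Step 2: dL = 3.9e-6 * 58 * 691
dL = 0.1563 um


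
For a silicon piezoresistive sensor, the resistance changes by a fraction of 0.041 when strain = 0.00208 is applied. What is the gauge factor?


Step 1: Identify values.
dR/R = 0.041, strain = 0.00208
Step 2: GF = (dR/R) / strain = 0.041 / 0.00208
GF = 19.7


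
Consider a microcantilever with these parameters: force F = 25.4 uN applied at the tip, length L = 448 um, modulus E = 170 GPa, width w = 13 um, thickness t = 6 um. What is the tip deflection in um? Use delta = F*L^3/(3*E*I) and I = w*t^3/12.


Step 1: Calculate the second moment of area.
I = w * t^3 / 12 = 13 * 6^3 / 12 = 234.0 um^4
Step 2: Convert E to consistent units (1 GPa = 1000 uN/um^2).
E = 170 GPa = 170000 uN/um^2
Step 3: Calculate tip deflection.
delta = F * L^3 / (3 * E * I)
delta = 25.4 * 448^3 / (3 * 170000 * 234.0)
delta = 19.1373 um


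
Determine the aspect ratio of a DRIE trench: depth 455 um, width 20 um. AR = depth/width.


Step 1: AR = depth / width
Step 2: AR = 455 / 20
AR = 22.8


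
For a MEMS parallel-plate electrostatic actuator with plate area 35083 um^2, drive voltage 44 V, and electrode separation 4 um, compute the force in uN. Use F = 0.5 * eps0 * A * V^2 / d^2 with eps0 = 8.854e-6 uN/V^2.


Step 1: Identify parameters.
eps0 = 8.854e-6 uN/V^2, A = 35083 um^2, V = 44 V, d = 4 um
Step 2: Compute V^2 = 44^2 = 1936
Step 3: Compute d^2 = 4^2 = 16
Step 4: F = 0.5 * 8.854e-6 * 35083 * 1936 / 16
F = 18.793 uN


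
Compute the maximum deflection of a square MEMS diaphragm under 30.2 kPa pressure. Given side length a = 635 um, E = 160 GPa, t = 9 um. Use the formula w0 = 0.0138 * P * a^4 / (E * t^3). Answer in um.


Step 1: Convert pressure to compatible units (E is in GPa, so P in GPa).
P = 30.2 kPa = 30.2e-6 GPa
Step 2: Compute numerator: 0.0138 * P * a^4.
a^4 = 635^4 = 162590400625
numerator = 0.0138 * 30.2e-6 * 162590400625 = 6.77612e+04
Step 3: Compute denominator: E * t^3 = 160 * 9^3 = 116640
Step 4: w0 = numerator / denominator = 6.77612e+04 / 116640 = 0.5809 um


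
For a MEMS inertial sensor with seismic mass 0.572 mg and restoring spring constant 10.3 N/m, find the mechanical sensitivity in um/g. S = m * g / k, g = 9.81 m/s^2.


Step 1: Convert mass: m = 0.572 mg = 5.72e-07 kg
Step 2: S = m * g / k = 5.72e-07 * 9.81 / 10.3
Step 3: S = 5.45e-07 m/g
Step 4: Convert to um/g: S = 0.545 um/g


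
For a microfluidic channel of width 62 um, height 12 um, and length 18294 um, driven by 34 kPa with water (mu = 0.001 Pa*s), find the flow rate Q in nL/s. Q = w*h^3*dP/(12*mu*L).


Step 1: Convert all dimensions to SI (meters).
w = 62e-6 m, h = 12e-6 m, L = 18294e-6 m, dP = 34e3 Pa
Step 2: Q = w * h^3 * dP / (12 * mu * L)
Q = 62e-6 * (12e-6)^3 * 34e3 / (12 * 0.001 * 18294e-6) = 1.659298e-11 m^3/s
Step 3: Convert Q from m^3/s to nL/s (1 m^3 = 1e12 nL, so multiply by 1e12).
Q = 16.593 nL/s


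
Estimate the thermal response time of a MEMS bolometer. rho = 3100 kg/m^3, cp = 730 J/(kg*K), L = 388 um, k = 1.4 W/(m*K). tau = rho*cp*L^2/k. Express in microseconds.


Step 1: Convert L to m: L = 388e-6 m
Step 2: L^2 = (388e-6)^2 = 1.50544e-07 m^2
Step 3: tau = 3100 * 730 * 1.50544e-07 / 1.4 = 2.4334362286e-01 s
Step 4: Convert to microseconds (multiply by 1e6).
tau = 243343.623 us


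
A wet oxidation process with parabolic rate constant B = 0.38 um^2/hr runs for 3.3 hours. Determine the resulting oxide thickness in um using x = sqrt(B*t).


Step 1: Compute B*t = 0.38 * 3.3 = 1.254
Step 2: x = sqrt(1.254)
x = 1.12 um


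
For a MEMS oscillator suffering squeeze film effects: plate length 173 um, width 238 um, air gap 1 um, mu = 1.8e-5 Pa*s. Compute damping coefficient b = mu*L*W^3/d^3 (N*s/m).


Step 1: Convert to SI.
L = 173e-6 m, W = 238e-6 m, d = 1e-6 m
Step 2: W^3 = (238e-6)^3 = 1.35e-11 m^3
Step 3: d^3 = (1e-6)^3 = 1.00e-18 m^3
Step 4: b = 1.8e-5 * 173e-6 * 1.35e-11 / 1.00e-18
b = 4.20e-02 N*s/m


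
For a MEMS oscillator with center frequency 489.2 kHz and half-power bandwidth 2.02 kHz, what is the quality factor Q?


Step 1: Q = f0 / bandwidth
Step 2: Q = 489.2 / 2.02
Q = 242.2


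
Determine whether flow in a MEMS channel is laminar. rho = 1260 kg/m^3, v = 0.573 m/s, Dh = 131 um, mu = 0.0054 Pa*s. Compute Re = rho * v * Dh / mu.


Step 1: Convert Dh to meters: Dh = 131e-6 m
Step 2: Re = rho * v * Dh / mu
Re = 1260 * 0.573 * 131e-6 / 0.0054
Re = 17.515
Since Re = 17.515 is below ~2300, the flow is laminar.


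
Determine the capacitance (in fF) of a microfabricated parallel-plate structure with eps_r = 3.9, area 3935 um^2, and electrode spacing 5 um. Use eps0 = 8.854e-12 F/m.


Step 1: Convert area to m^2: A = 3935e-12 m^2
Step 2: Convert gap to m: d = 5e-6 m
Step 3: C = eps0 * eps_r * A / d
C = 8.854e-12 * 3.9 * 3935e-12 / 5e-6
Step 4: Convert to fF (multiply by 1e15).
C = 27.18 fF


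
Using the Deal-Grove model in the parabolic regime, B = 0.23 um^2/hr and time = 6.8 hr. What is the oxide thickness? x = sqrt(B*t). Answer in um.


Step 1: Compute B*t = 0.23 * 6.8 = 1.564
Step 2: x = sqrt(1.564)
x = 1.251 um


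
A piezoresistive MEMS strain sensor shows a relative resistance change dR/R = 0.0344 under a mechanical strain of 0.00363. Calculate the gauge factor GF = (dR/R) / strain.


Step 1: Identify values.
dR/R = 0.0344, strain = 0.00363
Step 2: GF = (dR/R) / strain = 0.0344 / 0.00363
GF = 9.5


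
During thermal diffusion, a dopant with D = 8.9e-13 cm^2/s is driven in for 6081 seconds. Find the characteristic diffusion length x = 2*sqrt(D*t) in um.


Step 1: Compute D*t = 8.9e-13 * 6081 = 5.41209e-09 cm^2
Step 2: sqrt(D*t) = 7.35669e-05 cm
Step 3: x = 2 * 7.35669e-05 cm = 1.471338e-04 cm
Step 4: Convert to um (1 cm = 1e4 um): x = 1.471 um


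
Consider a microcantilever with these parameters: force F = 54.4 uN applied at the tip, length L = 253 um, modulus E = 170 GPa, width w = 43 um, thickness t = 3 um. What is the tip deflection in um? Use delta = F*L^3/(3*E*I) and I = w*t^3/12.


Step 1: Calculate the second moment of area.
I = w * t^3 / 12 = 43 * 3^3 / 12 = 96.75 um^4
Step 2: Convert E to consistent units (1 GPa = 1000 uN/um^2).
E = 170 GPa = 170000 uN/um^2
Step 3: Calculate tip deflection.
delta = F * L^3 / (3 * E * I)
delta = 54.4 * 253^3 / (3 * 170000 * 96.75)
delta = 17.8542 um


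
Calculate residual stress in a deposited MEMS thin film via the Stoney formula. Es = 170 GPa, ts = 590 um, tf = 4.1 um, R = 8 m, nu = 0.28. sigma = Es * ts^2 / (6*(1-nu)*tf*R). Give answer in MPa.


Step 1: Compute numerator: Es * ts^2 = 170 * 590^2 = 59177000 (GPa*um^2)
Step 2: Compute denominator (R in um): 6*(1-nu)*tf*R = 6*0.72*4.1*8e6 = 141696000.0 (um^2)
Step 3: sigma (GPa) = 59177000 / 141696000.0 = 4.17634e-01 GPa
Step 4: Convert to MPa (x1000): sigma = 417.6 MPa


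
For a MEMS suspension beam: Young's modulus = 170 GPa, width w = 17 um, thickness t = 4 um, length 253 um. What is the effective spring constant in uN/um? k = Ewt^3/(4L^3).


Step 1: Convert E to consistent units (1 GPa = 1000 uN/um^2).
E = 170 GPa = 170000 uN/um^2
Step 2: Compute t^3 = 4^3 = 64
Step 3: Compute L^3 = 253^3 = 16194277
Step 4: k = 170000 * 17 * 64 / (4 * 16194277)
k = 2.8553 uN/um


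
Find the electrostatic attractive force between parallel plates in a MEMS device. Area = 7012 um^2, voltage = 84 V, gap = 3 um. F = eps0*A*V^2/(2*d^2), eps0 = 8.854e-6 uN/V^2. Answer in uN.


Step 1: Identify parameters.
eps0 = 8.854e-6 uN/V^2, A = 7012 um^2, V = 84 V, d = 3 um
Step 2: Compute V^2 = 84^2 = 7056
Step 3: Compute d^2 = 3^2 = 9
Step 4: F = 0.5 * 8.854e-6 * 7012 * 7056 / 9
F = 24.337 uN


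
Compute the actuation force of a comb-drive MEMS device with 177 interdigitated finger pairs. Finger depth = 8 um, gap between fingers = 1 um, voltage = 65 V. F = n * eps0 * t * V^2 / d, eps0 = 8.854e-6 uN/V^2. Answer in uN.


Step 1: Parameters: n=177, eps0=8.854e-6 uN/V^2, t=8 um, V=65 V, d=1 um
Step 2: V^2 = 4225
Step 3: F = 177 * 8.854e-6 * 8 * 4225 / 1
F = 52.97 uN


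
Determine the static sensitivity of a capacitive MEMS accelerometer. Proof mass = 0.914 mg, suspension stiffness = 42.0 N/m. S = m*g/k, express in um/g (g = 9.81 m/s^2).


Step 1: Convert mass: m = 0.914 mg = 9.14e-07 kg
Step 2: S = m * g / k = 9.14e-07 * 9.81 / 42.0
Step 3: S = 2.13e-07 m/g
Step 4: Convert to um/g: S = 0.213 um/g


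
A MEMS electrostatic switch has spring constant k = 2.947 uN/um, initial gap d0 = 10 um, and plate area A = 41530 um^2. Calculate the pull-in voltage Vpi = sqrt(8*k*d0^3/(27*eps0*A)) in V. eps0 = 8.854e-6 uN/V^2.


Step 1: Compute numerator: 8 * k * d0^3 = 8 * 2.947 * 10^3 = 23576.0
Step 2: Compute denominator: 27 * eps0 * A = 27 * 8.854e-6 * 41530 = 9.928079
Step 3: Vpi = sqrt(23576.0 / 9.928079)
Vpi = 48.73 V


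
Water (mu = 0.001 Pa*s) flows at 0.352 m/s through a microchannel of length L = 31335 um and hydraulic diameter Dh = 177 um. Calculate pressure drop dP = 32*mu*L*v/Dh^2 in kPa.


Step 1: Convert to SI: L = 31335e-6 m, Dh = 177e-6 m
Step 2: dP = 32 * 0.001 * 31335e-6 * 0.352 / (177e-6)^2
Step 3: dP = 11266.16 Pa
Step 4: Convert to kPa: dP = 11.27 kPa


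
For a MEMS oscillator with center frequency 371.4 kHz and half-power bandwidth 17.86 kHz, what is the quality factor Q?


Step 1: Q = f0 / bandwidth
Step 2: Q = 371.4 / 17.86
Q = 20.8


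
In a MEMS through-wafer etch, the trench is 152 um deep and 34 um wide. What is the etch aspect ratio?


Step 1: AR = depth / width
Step 2: AR = 152 / 34
AR = 4.5


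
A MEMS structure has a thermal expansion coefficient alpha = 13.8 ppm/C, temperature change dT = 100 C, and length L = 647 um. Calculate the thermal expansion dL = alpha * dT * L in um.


Step 1: Convert CTE: alpha = 13.8 ppm/C = 13.8e-6 /C
Step 2: dL = 13.8e-6 * 100 * 647
dL = 0.8929 um


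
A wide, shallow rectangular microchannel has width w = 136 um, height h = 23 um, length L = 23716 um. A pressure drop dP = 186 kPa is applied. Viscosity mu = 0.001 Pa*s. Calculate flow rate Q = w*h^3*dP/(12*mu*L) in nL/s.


Step 1: Convert all dimensions to SI (meters).
w = 136e-6 m, h = 23e-6 m, L = 23716e-6 m, dP = 186e3 Pa
Step 2: Q = w * h^3 * dP / (12 * mu * L)
Q = 136e-6 * (23e-6)^3 * 186e3 / (12 * 0.001 * 23716e-6) = 1.08146551e-09 m^3/s
Step 3: Convert Q from m^3/s to nL/s (1 m^3 = 1e12 nL, so multiply by 1e12).
Q = 1081.466 nL/s


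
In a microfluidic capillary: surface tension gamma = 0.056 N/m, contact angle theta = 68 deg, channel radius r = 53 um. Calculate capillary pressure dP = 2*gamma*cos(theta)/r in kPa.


Step 1: cos(68 deg) = 0.3746
Step 2: Convert r to m: r = 53e-6 m
Step 3: dP = 2 * 0.056 * 0.3746 / 53e-6 = 791.6 Pa
Step 4: Convert Pa to kPa (divide by 1000).
dP = 0.79 kPa


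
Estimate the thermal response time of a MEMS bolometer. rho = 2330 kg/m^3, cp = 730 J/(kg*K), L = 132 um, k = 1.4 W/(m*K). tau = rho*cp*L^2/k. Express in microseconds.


Step 1: Convert L to m: L = 132e-6 m
Step 2: L^2 = (132e-6)^2 = 1.7424e-08 m^2
Step 3: tau = 2330 * 730 * 1.7424e-08 / 1.4 = 2.116891543e-02 s
Step 4: Convert to microseconds (multiply by 1e6).
tau = 21168.915 us


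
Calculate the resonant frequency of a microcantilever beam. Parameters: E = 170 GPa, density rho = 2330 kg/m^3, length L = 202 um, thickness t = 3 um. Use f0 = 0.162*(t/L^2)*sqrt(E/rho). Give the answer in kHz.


Step 1: Convert units to SI.
t_SI = 3e-6 m, L_SI = 202e-6 m
Step 2: Calculate sqrt(E/rho).
sqrt(170e9 / 2330) = 8541.74 m/s
Step 3: Compute f0.
f0 = 0.162 * 3e-6 / (202e-6)^2 * 8541.74 = 101737.2 Hz = 101.74 kHz


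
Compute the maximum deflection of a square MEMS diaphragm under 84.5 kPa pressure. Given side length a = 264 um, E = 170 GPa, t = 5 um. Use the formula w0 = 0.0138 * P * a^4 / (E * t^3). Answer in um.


Step 1: Convert pressure to compatible units (E is in GPa, so P in GPa).
P = 84.5 kPa = 84.5e-6 GPa
Step 2: Compute numerator: 0.0138 * P * a^4.
a^4 = 264^4 = 4857532416
numerator = 0.0138 * 84.5e-6 * 4857532416 = 5.66437e+03
Step 3: Compute denominator: E * t^3 = 170 * 5^3 = 21250
Step 4: w0 = numerator / denominator = 5.66437e+03 / 21250 = 0.2666 um


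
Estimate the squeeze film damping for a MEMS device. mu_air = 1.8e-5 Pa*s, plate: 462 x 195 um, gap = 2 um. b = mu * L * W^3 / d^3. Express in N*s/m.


Step 1: Convert to SI.
L = 462e-6 m, W = 195e-6 m, d = 2e-6 m
Step 2: W^3 = (195e-6)^3 = 7.41e-12 m^3
Step 3: d^3 = (2e-6)^3 = 8.00e-18 m^3
Step 4: b = 1.8e-5 * 462e-6 * 7.41e-12 / 8.00e-18
b = 7.71e-03 N*s/m


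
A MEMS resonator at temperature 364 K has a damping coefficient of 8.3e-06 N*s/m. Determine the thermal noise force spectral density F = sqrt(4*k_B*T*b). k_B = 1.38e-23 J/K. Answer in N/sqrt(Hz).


Step 1: Compute 4 * k_B * T * b
= 4 * 1.38e-23 * 364 * 8.3e-06
= 1.6677e-25 N^2/Hz
Step 2: F_noise = sqrt(1.6677e-25)
F_noise = 4.08e-13 N/sqrt(Hz)


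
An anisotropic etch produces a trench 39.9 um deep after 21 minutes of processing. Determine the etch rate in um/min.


Step 1: Etch rate = depth / time
Step 2: rate = 39.9 / 21
rate = 1.9 um/min


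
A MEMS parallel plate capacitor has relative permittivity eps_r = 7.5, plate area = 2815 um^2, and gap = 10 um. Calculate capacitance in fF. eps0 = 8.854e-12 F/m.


Step 1: Convert area to m^2: A = 2815e-12 m^2
Step 2: Convert gap to m: d = 10e-6 m
Step 3: C = eps0 * eps_r * A / d
C = 8.854e-12 * 7.5 * 2815e-12 / 10e-6
Step 4: Convert to fF (multiply by 1e15).
C = 18.69 fF


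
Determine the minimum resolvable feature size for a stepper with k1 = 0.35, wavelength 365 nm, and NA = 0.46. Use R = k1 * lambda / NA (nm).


Step 1: Identify values: k1 = 0.35, lambda = 365 nm, NA = 0.46
Step 2: R = k1 * lambda / NA
R = 0.35 * 365 / 0.46
R = 277.7 nm


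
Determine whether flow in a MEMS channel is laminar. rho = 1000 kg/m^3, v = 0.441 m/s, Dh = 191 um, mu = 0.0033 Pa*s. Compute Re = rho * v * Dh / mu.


Step 1: Convert Dh to meters: Dh = 191e-6 m
Step 2: Re = rho * v * Dh / mu
Re = 1000 * 0.441 * 191e-6 / 0.0033
Re = 25.525
Since Re = 25.525 is below ~2300, the flow is laminar.


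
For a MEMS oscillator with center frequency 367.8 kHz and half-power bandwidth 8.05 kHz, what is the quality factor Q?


Step 1: Q = f0 / bandwidth
Step 2: Q = 367.8 / 8.05
Q = 45.7


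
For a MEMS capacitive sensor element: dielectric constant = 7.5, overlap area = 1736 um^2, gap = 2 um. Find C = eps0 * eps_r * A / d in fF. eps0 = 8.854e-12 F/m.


Step 1: Convert area to m^2: A = 1736e-12 m^2
Step 2: Convert gap to m: d = 2e-6 m
Step 3: C = eps0 * eps_r * A / d
C = 8.854e-12 * 7.5 * 1736e-12 / 2e-6
Step 4: Convert to fF (multiply by 1e15).
C = 57.64 fF
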